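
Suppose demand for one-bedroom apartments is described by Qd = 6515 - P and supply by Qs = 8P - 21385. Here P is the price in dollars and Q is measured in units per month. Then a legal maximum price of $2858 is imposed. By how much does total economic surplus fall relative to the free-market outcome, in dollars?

2108304

Without the control the market clears where 6515 - P = 8P - 21385, i.e. P* = 3100 and Q* = 3415.
Since 2858 < 3100, the ceiling is binding.
At P = 2858: Qd = 6515 - 2858 = 3657 and Qs = 8·2858 - 21385 = 1479.
Quantity traded falls to 1479. At Q = 1479 the demand price is 6515 - 1479 = 5036 and the supply price is (21385 + 1479)/8 = 2858.
Deadweight loss = ½ · (5036 - 2858) · (3415 - 1479) = ½ · 2178 · 1936 = 2108304.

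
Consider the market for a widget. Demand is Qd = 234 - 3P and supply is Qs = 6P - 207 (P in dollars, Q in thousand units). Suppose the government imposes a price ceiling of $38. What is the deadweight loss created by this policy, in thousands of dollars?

1089

Without the control the market clears where 234 - 3P = 6P - 207, i.e. P* = 49 and Q* = 87.
Since 38 < 49, the ceiling is binding.
At P = 38: Qd = 234 - 3·38 = 120 and Qs = 6·38 - 207 = 21.
Quantity traded falls to 21. At Q = 21 the demand price is (234 - 21)/3 = 71 and the supply price is (207 + 21)/6 = 38.
Deadweight loss = ½ · (71 - 38) · (87 - 21) = ½ · 33 · 66 = 1089.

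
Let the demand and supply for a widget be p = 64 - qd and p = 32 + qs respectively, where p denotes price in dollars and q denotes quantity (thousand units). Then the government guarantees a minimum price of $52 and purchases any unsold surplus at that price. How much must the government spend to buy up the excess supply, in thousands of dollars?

416

Rearranging demand gives qd = 64 - p; rearranging supply gives qs = p - 32. In a free market, 64 - p = p - 32 gives the equilibrium p* = 48, q* = 16.
Because the floor (52) lies above the market-clearing price, it is binding.
At p = 52: qd = 64 - 52 = 12 and qs = 52 - 32 = 20.
Surplus = qs - qd = 8.
Government expenditure = surplus × support price = 8 × 52 = 416.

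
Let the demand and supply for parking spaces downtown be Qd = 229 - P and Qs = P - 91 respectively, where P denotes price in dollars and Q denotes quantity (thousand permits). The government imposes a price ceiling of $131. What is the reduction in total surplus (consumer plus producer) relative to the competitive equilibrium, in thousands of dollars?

Equilibrium: 229 - P = P - 91, so 320 = 2P and P* = 160, Q* = 69.
Since 131 < 160, the ceiling is binding.
At P = 131: Qd = 229 - 131 = 98 and Qs = 131 - 91 = 40.
Quantity traded falls to 40. At Q = 40 the demand price is 229 - 40 = 189 and the supply price is 91 + 40 = 131.
Deadweight loss = ½ · (189 - 131) · (69 - 40) = ½ · 58 · 29 = 841.

841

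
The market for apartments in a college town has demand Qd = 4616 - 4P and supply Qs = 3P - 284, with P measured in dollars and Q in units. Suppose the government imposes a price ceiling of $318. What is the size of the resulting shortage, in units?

Without the control the market clears where 4616 - 4P = 3P - 284, i.e. P* = 700 and Q* = 1816.
Because the ceiling (318) lies below the market-clearing price, it is binding.
At P = 318: Qd = 4616 - 4·318 = 3344 and Qs = 3·318 - 284 = 670.
Shortage = Qd - Qs = 3344 - 670 = 2674.

2674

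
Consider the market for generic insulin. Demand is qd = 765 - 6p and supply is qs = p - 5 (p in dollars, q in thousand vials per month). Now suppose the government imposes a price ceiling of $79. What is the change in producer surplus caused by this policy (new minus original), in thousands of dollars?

In a free market, 765 - 6p = p - 5 gives the equilibrium p* = 110, q* = 105.
Because the ceiling (79) lies below the market-clearing price, it is binding.
At p = 79: qd = 765 - 6·79 = 291 and qs = 79 - 5 = 74.
Producer surplus without the control is ½ · (110 - 5) · 105 = 5512.5.
With the ceiling, producers sell 74 units at 79, so PS = ½ · (79 - 5) · 74 = 2738.
Change in producer surplus = 2738 - 5512.5 = -2774.5.

-2774.5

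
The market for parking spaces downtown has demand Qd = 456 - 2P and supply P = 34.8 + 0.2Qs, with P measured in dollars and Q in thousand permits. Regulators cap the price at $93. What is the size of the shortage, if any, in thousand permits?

0

Rearranging supply gives Qs = 5P - 174. Without the control the market clears where 456 - 2P = 5P - 174, i.e. P* = 90 and Q* = 276.
Since 93 is above P* = 90, the ceiling does not bind and the free-market outcome prevails.
Since the control does not bind, there is no shortage.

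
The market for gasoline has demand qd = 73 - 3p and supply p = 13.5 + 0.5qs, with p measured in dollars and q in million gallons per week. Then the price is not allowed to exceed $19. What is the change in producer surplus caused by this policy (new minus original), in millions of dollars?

Rearranging supply gives qs = 2p - 27. Without the control the market clears where 73 - 3p = 2p - 27, i.e. p* = 20 and q* = 13.
The ceiling of 19 is below the equilibrium price 20, so it binds.
At p = 19: qd = 73 - 3·19 = 16 and qs = 2·19 - 27 = 11.
Producer surplus without the control is ½ · (20 - 13.5) · 13 = 42.25.
With the ceiling, producers sell 11 units at 19, so PS = ½ · (19 - 13.5) · 11 = 30.25.
Change in producer surplus = 30.25 - 42.25 = -12.

-12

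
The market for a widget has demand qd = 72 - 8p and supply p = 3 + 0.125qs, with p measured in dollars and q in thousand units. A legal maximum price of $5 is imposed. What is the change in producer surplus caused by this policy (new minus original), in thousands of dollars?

Rearranging supply gives qs = 8p - 24. Equilibrium: 72 - 8p = 8p - 24, so 96 = 16p and p* = 6, q* = 24.
Since 5 < 6, the ceiling is binding.
At p = 5: qd = 72 - 8·5 = 32 and qs = 8·5 - 24 = 16.
Producer surplus without the control is ½ · (6 - 3) · 24 = 36.
With the ceiling, producers sell 16 units at 5, so PS = ½ · (5 - 3) · 16 = 16.
Change in producer surplus = 16 - 36 = -20.

-20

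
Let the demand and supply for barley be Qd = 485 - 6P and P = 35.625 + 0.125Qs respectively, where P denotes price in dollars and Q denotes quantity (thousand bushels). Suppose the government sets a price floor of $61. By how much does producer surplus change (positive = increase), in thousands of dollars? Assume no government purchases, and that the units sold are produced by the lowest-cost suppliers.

Rearranging supply gives Qs = 8P - 285. Setting quantity demanded equal to quantity supplied, 485 - 6P = 8P - 285, gives P* = 55 and Q* = 155.
The floor of 61 is above the equilibrium price 55, so it binds.
At P = 61: Qd = 485 - 6·61 = 119 and Qs = 8·61 - 285 = 203.
Producer surplus without the control is ½ · (55 - 35.625) · 155 = 1501.5625.
With the floor, 119 units are sold at 61. The supply price at Q = 119 is 50.5, so PS = ½ · [(61 - 35.625) + (61 - 50.5)] · 119 = 2134.5625.
Change in producer surplus = 2134.5625 - 1501.5625 = 633.

633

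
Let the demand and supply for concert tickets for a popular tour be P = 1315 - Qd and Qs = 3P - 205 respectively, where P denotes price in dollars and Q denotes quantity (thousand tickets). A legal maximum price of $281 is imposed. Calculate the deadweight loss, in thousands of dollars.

58806

Rearranging demand gives Qd = 1315 - P. In a free market, 1315 - P = 3P - 205 gives the equilibrium P* = 380, Q* = 935.
Because the ceiling (281) lies below the market-clearing price, it is binding.
At P = 281: Qd = 1315 - 281 = 1034 and Qs = 3·281 - 205 = 638.
Quantity traded falls to 638. At Q = 638 the demand price is 1315 - 638 = 677 and the supply price is (205 + 638)/3 = 281.
Deadweight loss = ½ · (677 - 281) · (935 - 638) = ½ · 396 · 297 = 58806.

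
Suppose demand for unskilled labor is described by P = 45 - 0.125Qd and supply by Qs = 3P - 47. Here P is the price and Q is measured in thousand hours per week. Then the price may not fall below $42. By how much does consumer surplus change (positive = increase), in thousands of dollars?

-220

Rearranging demand gives Qd = 360 - 8P. Without the control the market clears where 360 - 8P = 3P - 47, i.e. P* = 37 and Q* = 64.
The floor of 42 is above the equilibrium price 37, so it binds.
At P = 42: Qd = 360 - 8·42 = 24 and Qs = 3·42 - 47 = 79.
Consumer surplus without the control is ½ · (45 - 37) · 64 = 256.
With the floor, consumers buy 24 units at 42, so CS = ½ · (45 - 42) · 24 = 36.
Change in consumer surplus = 36 - 256 = -220.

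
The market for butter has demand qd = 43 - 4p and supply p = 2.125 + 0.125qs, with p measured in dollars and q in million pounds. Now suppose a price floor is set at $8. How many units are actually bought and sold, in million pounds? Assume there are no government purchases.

11

Rearranging supply gives qs = 8p - 17. Without the control the market clears where 43 - 4p = 8p - 17, i.e. p* = 5 and q* = 23.
Since 8 > 5, the floor is binding.
At p = 8: qd = 43 - 4·8 = 11 and qs = 8·8 - 17 = 47.
The quantity actually transacted is the short side, demand: 11.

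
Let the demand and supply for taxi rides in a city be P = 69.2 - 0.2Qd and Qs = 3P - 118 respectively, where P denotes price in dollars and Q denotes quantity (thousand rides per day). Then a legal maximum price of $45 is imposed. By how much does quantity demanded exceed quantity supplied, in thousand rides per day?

104

Rearranging demand gives Qd = 346 - 5P. Without the control the market clears where 346 - 5P = 3P - 118, i.e. P* = 58 and Q* = 56.
The ceiling of 45 is below the equilibrium price 58, so it binds.
At P = 45: Qd = 346 - 5·45 = 121 and Qs = 3·45 - 118 = 17.
Shortage = Qd - Qs = 121 - 17 = 104.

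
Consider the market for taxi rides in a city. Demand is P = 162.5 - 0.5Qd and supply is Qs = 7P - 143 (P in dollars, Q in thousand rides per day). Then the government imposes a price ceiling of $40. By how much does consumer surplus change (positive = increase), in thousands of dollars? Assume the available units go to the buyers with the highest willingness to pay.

-120

Rearranging demand gives Qd = 325 - 2P. Setting quantity demanded equal to quantity supplied, 325 - 2P = 7P - 143, gives P* = 52 and Q* = 221.
The ceiling of 40 is below the equilibrium price 52, so it binds.
At P = 40: Qd = 325 - 2·40 = 245 and Qs = 7·40 - 143 = 137.
Consumer surplus without the control is ½ · (162.5 - 52) · 221 = 12210.25.
With the ceiling, 137 units are sold at 40 (assume they go to the highest-value buyers). The demand price at Q = 137 is 94, so CS = ½ · [(162.5 - 40) + (94 - 40)] · 137 = 12090.25.
Change in consumer surplus = 12090.25 - 12210.25 = -120.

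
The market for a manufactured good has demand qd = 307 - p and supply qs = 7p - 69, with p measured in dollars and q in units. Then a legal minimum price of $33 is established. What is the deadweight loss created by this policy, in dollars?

In a free market, 307 - p = 7p - 69 gives the equilibrium p* = 47, q* = 260.
Since 33 is below p* = 47, the floor does not bind and the free-market outcome prevails.
Since the control does not bind, no trades are prevented and deadweight loss is zero.

0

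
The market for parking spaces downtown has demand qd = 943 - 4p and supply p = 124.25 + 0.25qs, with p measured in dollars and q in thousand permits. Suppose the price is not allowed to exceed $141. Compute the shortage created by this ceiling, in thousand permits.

Rearranging supply gives qs = 4p - 497. Without the control the market clears where 943 - 4p = 4p - 497, i.e. p* = 180 and q* = 223.
Because the ceiling (141) lies below the market-clearing price, it is binding.
At p = 141: qd = 943 - 4·141 = 379 and qs = 4·141 - 497 = 67.
Shortage = qd - qs = 379 - 67 = 312.

312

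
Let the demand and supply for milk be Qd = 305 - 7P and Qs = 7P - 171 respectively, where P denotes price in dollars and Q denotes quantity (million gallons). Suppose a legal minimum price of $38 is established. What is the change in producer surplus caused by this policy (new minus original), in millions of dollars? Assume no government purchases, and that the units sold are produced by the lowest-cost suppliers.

100

Equilibrium: 305 - 7P = 7P - 171, so 476 = 14P and P* = 34, Q* = 67.
Since 38 > 34, the floor is binding.
At P = 38: Qd = 305 - 7·38 = 39 and Qs = 7·38 - 171 = 95.
Producer surplus without the control is ½ · (34 - 171/7) · 67 = 4489/14.
With the floor, 39 units are sold at 38. The supply price at Q = 39 is 30, so PS = ½ · [(38 - 171/7) + (38 - 30)] · 39 = 5889/14.
Change in producer surplus = 5889/14 - 4489/14 = 100.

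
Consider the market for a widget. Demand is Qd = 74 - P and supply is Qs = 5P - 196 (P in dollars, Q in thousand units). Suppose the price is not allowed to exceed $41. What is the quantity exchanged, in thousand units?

9

Equilibrium: 74 - P = 5P - 196, so 270 = 6P and P* = 45, Q* = 29.
The ceiling of 41 is below the equilibrium price 45, so it binds.
At P = 41: Qd = 74 - 41 = 33 and Qs = 5·41 - 196 = 9.
The quantity actually transacted is the short side, supply: 9.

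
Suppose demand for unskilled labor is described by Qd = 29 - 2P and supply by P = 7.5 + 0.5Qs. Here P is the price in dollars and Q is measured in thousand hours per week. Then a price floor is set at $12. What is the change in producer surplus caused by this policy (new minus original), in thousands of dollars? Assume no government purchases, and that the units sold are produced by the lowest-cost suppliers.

4

Rearranging supply gives Qs = 2P - 15. Without the control the market clears where 29 - 2P = 2P - 15, i.e. P* = 11 and Q* = 7.
Because the floor (12) lies above the market-clearing price, it is binding.
At P = 12: Qd = 29 - 2·12 = 5 and Qs = 2·12 - 15 = 9.
Producer surplus without the control is ½ · (11 - 7.5) · 7 = 12.25.
With the floor, 5 units are sold at 12. The supply price at Q = 5 is 10, so PS = ½ · [(12 - 7.5) + (12 - 10)] · 5 = 16.25.
Change in producer surplus = 16.25 - 12.25 = 4.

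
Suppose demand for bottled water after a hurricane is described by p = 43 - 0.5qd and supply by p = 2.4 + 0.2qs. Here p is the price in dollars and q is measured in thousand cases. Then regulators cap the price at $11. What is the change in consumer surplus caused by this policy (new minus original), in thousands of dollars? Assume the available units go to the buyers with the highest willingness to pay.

72.75

Rearranging demand gives qd = 86 - 2p; rearranging supply gives qs = 5p - 12. Without the control the market clears where 86 - 2p = 5p - 12, i.e. p* = 14 and q* = 58.
Because the ceiling (11) lies below the market-clearing price, it is binding.
At p = 11: qd = 86 - 2·11 = 64 and qs = 5·11 - 12 = 43.
Consumer surplus without the control is ½ · (43 - 14) · 58 = 841.
With the ceiling, 43 units are sold at 11 (assume they go to the highest-value buyers). The demand price at q = 43 is 21.5, so CS = ½ · [(43 - 11) + (21.5 - 11)] · 43 = 913.75.
Change in consumer surplus = 913.75 - 841 = 72.75.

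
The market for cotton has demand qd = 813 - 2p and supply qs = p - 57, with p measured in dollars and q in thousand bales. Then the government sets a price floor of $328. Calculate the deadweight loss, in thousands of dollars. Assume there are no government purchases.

Equilibrium: 813 - 2p = p - 57, so 870 = 3p and p* = 290, q* = 233.
Because the floor (328) lies above the market-clearing price, it is binding.
At p = 328: qd = 813 - 2·328 = 157 and qs = 328 - 57 = 271.
Quantity traded falls to 157. At q = 157 the demand price is (813 - 157)/2 = 328 and the supply price is 57 + 157 = 214.
Deadweight loss = ½ · (328 - 214) · (233 - 157) = ½ · 114 · 76 = 4332.

4332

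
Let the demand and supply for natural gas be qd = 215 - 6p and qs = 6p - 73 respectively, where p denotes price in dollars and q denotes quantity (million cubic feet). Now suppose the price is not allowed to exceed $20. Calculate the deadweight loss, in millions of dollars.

96

In a free market, 215 - 6p = 6p - 73 gives the equilibrium p* = 24, q* = 71.
The ceiling of 20 is below the equilibrium price 24, so it binds.
At p = 20: qd = 215 - 6·20 = 95 and qs = 6·20 - 73 = 47.
Quantity traded falls to 47. At q = 47 the demand price is (215 - 47)/6 = 28 and the supply price is (73 + 47)/6 = 20.
Deadweight loss = ½ · (28 - 20) · (71 - 47) = ½ · 8 · 24 = 96.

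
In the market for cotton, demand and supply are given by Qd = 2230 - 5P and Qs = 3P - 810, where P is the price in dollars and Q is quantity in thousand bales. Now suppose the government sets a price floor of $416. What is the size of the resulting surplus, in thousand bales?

288

Equilibrium: 2230 - 5P = 3P - 810, so 3040 = 8P and P* = 380, Q* = 330.
The floor of 416 is above the equilibrium price 380, so it binds.
At P = 416: Qd = 2230 - 5·416 = 150 and Qs = 3·416 - 810 = 438.
Surplus = Qs - Qd = 438 - 150 = 288.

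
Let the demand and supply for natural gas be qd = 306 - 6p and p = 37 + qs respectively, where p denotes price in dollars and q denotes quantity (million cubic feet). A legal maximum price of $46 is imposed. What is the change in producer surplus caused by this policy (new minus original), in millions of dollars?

-31.5

Rearranging supply gives qs = p - 37. Without the control the market clears where 306 - 6p = p - 37, i.e. p* = 49 and q* = 12.
Since 46 < 49, the ceiling is binding.
At p = 46: qd = 306 - 6·46 = 30 and qs = 46 - 37 = 9.
Producer surplus without the control is ½ · (49 - 37) · 12 = 72.
With the ceiling, producers sell 9 units at 46, so PS = ½ · (46 - 37) · 9 = 40.5.
Change in producer surplus = 40.5 - 72 = -31.5.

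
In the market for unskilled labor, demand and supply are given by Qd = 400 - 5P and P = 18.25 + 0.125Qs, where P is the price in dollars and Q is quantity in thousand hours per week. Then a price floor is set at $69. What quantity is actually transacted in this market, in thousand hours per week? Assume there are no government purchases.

Rearranging supply gives Qs = 8P - 146. Without the control the market clears where 400 - 5P = 8P - 146, i.e. P* = 42 and Q* = 190.
The floor of 69 is above the equilibrium price 42, so it binds.
At P = 69: Qd = 400 - 5·69 = 55 and Qs = 8·69 - 146 = 406.
The quantity actually transacted is the short side, demand: 55.

55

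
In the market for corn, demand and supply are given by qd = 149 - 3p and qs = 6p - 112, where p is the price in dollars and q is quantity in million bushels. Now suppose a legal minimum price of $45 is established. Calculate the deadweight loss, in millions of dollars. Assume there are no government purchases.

576

Without the control the market clears where 149 - 3p = 6p - 112, i.e. p* = 29 and q* = 62.
Since 45 > 29, the floor is binding.
At p = 45: qd = 149 - 3·45 = 14 and qs = 6·45 - 112 = 158.
Quantity traded falls to 14. At q = 14 the demand price is (149 - 14)/3 = 45 and the supply price is (112 + 14)/6 = 21.
Deadweight loss = ½ · (45 - 21) · (62 - 14) = ½ · 24 · 48 = 576.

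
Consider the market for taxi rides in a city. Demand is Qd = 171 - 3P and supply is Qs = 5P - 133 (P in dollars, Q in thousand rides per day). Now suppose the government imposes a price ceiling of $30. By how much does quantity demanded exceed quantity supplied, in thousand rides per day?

64

Setting quantity demanded equal to quantity supplied, 171 - 3P = 5P - 133, gives P* = 38 and Q* = 57.
The ceiling of 30 is below the equilibrium price 38, so it binds.
At P = 30: Qd = 171 - 3·30 = 81 and Qs = 5·30 - 133 = 17.
Shortage = Qd - Qs = 81 - 17 = 64.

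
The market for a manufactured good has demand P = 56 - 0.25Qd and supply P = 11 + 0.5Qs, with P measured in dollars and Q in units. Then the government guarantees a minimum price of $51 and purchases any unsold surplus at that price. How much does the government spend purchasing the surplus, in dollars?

3060

Rearranging demand gives Qd = 224 - 4P; rearranging supply gives Qs = 2P - 22. In a free market, 224 - 4P = 2P - 22 gives the equilibrium P* = 41, Q* = 60.
Because the floor (51) lies above the market-clearing price, it is binding.
At P = 51: Qd = 224 - 4·51 = 20 and Qs = 2·51 - 22 = 80.
Surplus = Qs - Qd = 60.
Government expenditure = surplus × support price = 60 × 51 = 3060.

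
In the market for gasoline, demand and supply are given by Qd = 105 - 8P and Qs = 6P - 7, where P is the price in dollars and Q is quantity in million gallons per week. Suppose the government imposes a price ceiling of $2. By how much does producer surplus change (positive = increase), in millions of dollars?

-138

Without the control the market clears where 105 - 8P = 6P - 7, i.e. P* = 8 and Q* = 41.
Since 2 < 8, the ceiling is binding.
At P = 2: Qd = 105 - 8·2 = 89 and Qs = 6·2 - 7 = 5.
Producer surplus without the control is ½ · (8 - 7/6) · 41 = 1681/12.
With the ceiling, producers sell 5 units at 2, so PS = ½ · (2 - 7/6) · 5 = 25/12.
Change in producer surplus = 25/12 - 1681/12 = -138.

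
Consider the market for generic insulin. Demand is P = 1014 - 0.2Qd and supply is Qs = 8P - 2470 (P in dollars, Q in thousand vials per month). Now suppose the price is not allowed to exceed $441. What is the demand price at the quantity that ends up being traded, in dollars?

Rearranging demand gives Qd = 5070 - 5P. Equilibrium: 5070 - 5P = 8P - 2470, so 7540 = 13P and P* = 580, Q* = 2170.
Since 441 < 580, the ceiling is binding.
At P = 441: Qd = 5070 - 5·441 = 2865 and Qs = 8·441 - 2470 = 1058.
Only 1058 units reach the market. On the demand curve, the marginal buyer's willingness to pay at Q = 1058 is (5070 - 1058)/5 = 802.4.

802.4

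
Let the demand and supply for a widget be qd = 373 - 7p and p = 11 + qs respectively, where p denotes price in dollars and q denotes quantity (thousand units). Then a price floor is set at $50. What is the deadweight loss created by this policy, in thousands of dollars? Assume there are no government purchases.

Rearranging supply gives qs = p - 11. In a free market, 373 - 7p = p - 11 gives the equilibrium p* = 48, q* = 37.
The floor of 50 is above the equilibrium price 48, so it binds.
At p = 50: qd = 373 - 7·50 = 23 and qs = 50 - 11 = 39.
Quantity traded falls to 23. At q = 23 the demand price is (373 - 23)/7 = 50 and the supply price is 11 + 23 = 34.
Deadweight loss = ½ · (50 - 34) · (37 - 23) = ½ · 16 · 14 = 112.

112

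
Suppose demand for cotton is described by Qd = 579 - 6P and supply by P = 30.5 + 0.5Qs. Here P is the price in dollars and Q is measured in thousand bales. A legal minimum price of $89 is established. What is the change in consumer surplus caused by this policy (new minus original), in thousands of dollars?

Rearranging supply gives Qs = 2P - 61. Without the control the market clears where 579 - 6P = 2P - 61, i.e. P* = 80 and Q* = 99.
Since 89 > 80, the floor is binding.
At P = 89: Qd = 579 - 6·89 = 45 and Qs = 2·89 - 61 = 117.
Consumer surplus without the control is ½ · (96.5 - 80) · 99 = 816.75.
With the floor, consumers buy 45 units at 89, so CS = ½ · (96.5 - 89) · 45 = 168.75.
Change in consumer surplus = 168.75 - 816.75 = -648.

-648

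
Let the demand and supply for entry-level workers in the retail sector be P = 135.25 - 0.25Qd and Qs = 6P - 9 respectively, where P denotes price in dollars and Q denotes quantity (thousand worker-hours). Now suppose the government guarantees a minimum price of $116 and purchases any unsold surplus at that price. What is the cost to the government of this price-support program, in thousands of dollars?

Rearranging demand gives Qd = 541 - 4P. Without the control the market clears where 541 - 4P = 6P - 9, i.e. P* = 55 and Q* = 321.
Because the floor (116) lies above the market-clearing price, it is binding.
At P = 116: Qd = 541 - 4·116 = 77 and Qs = 6·116 - 9 = 687.
Surplus = Qs - Qd = 610.
Government expenditure = surplus × support price = 610 × 116 = 70760.

70760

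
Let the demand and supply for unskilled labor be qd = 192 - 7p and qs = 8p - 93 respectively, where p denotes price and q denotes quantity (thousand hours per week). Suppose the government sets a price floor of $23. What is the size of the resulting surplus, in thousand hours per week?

Equilibrium: 192 - 7p = 8p - 93, so 285 = 15p and p* = 19, q* = 59.
Since 23 > 19, the floor is binding.
At p = 23: qd = 192 - 7·23 = 31 and qs = 8·23 - 93 = 91.
Surplus = qs - qd = 91 - 31 = 60.

60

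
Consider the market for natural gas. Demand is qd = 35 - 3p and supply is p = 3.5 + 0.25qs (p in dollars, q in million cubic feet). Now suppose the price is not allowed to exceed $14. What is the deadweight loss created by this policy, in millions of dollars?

Rearranging supply gives qs = 4p - 14. In a free market, 35 - 3p = 4p - 14 gives the equilibrium p* = 7, q* = 14.
The ceiling of 14 is above the equilibrium price 7, so it is not binding; the market clears at p* = 7, q* = 14.
Since the control does not bind, no trades are prevented and deadweight loss is zero.

0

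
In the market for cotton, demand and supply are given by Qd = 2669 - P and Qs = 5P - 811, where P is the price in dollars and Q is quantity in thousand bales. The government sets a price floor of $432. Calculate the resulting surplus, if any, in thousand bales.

0

Setting quantity demanded equal to quantity supplied, 2669 - P = 5P - 811, gives P* = 580 and Q* = 2089.
Since 432 is below P* = 580, the floor does not bind and the free-market outcome prevails.
Since the control does not bind, there is no surplus.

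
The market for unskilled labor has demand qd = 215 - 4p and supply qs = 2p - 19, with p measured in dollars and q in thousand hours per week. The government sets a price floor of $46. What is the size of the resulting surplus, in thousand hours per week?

Equilibrium: 215 - 4p = 2p - 19, so 234 = 6p and p* = 39, q* = 59.
The floor of 46 is above the equilibrium price 39, so it binds.
At p = 46: qd = 215 - 4·46 = 31 and qs = 2·46 - 19 = 73.
Surplus = qs - qd = 73 - 31 = 42.

42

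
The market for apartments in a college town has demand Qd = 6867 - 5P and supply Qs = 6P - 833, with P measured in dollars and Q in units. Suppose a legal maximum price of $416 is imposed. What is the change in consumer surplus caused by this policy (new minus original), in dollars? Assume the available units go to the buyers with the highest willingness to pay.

181930.4

In a free market, 6867 - 5P = 6P - 833 gives the equilibrium P* = 700, Q* = 3367.
Because the ceiling (416) lies below the market-clearing price, it is binding.
At P = 416: Qd = 6867 - 5·416 = 4787 and Qs = 6·416 - 833 = 1663.
Consumer surplus without the control is ½ · (1373.4 - 700) · 3367 = 1133668.9.
With the ceiling, 1663 units are sold at 416 (assume they go to the highest-value buyers). The demand price at Q = 1663 is 1040.8, so CS = ½ · [(1373.4 - 416) + (1040.8 - 416)] · 1663 = 1315599.3.
Change in consumer surplus = 1315599.3 - 1133668.9 = 181930.4.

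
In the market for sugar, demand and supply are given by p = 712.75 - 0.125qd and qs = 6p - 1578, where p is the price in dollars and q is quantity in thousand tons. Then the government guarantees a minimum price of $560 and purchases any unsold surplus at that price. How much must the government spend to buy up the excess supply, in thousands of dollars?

Rearranging demand gives qd = 5702 - 8p. Setting quantity demanded equal to quantity supplied, 5702 - 8p = 6p - 1578, gives p* = 520 and q* = 1542.
Since 560 > 520, the floor is binding.
At p = 560: qd = 5702 - 8·560 = 1222 and qs = 6·560 - 1578 = 1782.
Surplus = qs - qd = 560.
Government expenditure = surplus × support price = 560 × 560 = 313600.

313600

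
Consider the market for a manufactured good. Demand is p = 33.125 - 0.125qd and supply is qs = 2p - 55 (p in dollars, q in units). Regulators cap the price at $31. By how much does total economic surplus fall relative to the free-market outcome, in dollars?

1.25

Rearranging demand gives qd = 265 - 8p. Without the control the market clears where 265 - 8p = 2p - 55, i.e. p* = 32 and q* = 9.
Because the ceiling (31) lies below the market-clearing price, it is binding.
At p = 31: qd = 265 - 8·31 = 17 and qs = 2·31 - 55 = 7.
Quantity traded falls to 7. At q = 7 the demand price is (265 - 7)/8 = 32.25 and the supply price is (55 + 7)/2 = 31.
Deadweight loss = ½ · (32.25 - 31) · (9 - 7) = ½ · 1.25 · 2 = 1.25.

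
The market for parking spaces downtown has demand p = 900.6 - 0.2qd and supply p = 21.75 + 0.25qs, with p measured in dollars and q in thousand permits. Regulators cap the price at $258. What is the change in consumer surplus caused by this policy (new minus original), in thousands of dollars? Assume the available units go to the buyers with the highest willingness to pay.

Rearranging demand gives qd = 4503 - 5p; rearranging supply gives qs = 4p - 87. Equilibrium: 4503 - 5p = 4p - 87, so 4590 = 9p and p* = 510, q* = 1953.
The ceiling of 258 is below the equilibrium price 510, so it binds.
At p = 258: qd = 4503 - 5·258 = 3213 and qs = 4·258 - 87 = 945.
Consumer surplus without the control is ½ · (900.6 - 510) · 1953 = 381420.9.
With the ceiling, 945 units are sold at 258 (assume they go to the highest-value buyers). The demand price at q = 945 is 711.6, so CS = ½ · [(900.6 - 258) + (711.6 - 258)] · 945 = 517954.5.
Change in consumer surplus = 517954.5 - 381420.9 = 136533.6.

136533.6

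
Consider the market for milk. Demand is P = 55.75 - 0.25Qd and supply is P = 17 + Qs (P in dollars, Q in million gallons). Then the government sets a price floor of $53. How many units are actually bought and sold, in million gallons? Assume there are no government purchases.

11

Rearranging demand gives Qd = 223 - 4P; rearranging supply gives Qs = P - 17. Setting quantity demanded equal to quantity supplied, 223 - 4P = P - 17, gives P* = 48 and Q* = 31.
The floor of 53 is above the equilibrium price 48, so it binds.
At P = 53: Qd = 223 - 4·53 = 11 and Qs = 53 - 17 = 36.
The quantity actually transacted is the short side, demand: 11.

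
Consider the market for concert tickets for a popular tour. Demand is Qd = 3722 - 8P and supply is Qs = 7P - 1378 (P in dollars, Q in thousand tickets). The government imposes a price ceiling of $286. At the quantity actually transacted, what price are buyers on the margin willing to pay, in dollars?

387.25

In a free market, 3722 - 8P = 7P - 1378 gives the equilibrium P* = 340, Q* = 1002.
Since 286 < 340, the ceiling is binding.
At P = 286: Qd = 3722 - 8·286 = 1434 and Qs = 7·286 - 1378 = 624.
Only 624 units reach the market. On the demand curve, the marginal buyer's willingness to pay at Q = 624 is (3722 - 624)/8 = 387.25.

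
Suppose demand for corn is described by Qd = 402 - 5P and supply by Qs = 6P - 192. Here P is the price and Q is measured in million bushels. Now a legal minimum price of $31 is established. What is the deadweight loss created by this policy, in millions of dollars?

0

Setting quantity demanded equal to quantity supplied, 402 - 5P = 6P - 192, gives P* = 54 and Q* = 132.
The floor of 31 is below the equilibrium price 54, so it is not binding; the market clears at P* = 54, Q* = 132.
Since the control does not bind, no trades are prevented and deadweight loss is zero.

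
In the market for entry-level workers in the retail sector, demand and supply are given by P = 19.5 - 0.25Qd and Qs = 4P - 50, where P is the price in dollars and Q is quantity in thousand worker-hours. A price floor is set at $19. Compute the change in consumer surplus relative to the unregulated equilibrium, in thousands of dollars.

-24

Rearranging demand gives Qd = 78 - 4P. Without the control the market clears where 78 - 4P = 4P - 50, i.e. P* = 16 and Q* = 14.
Because the floor (19) lies above the market-clearing price, it is binding.
At P = 19: Qd = 78 - 4·19 = 2 and Qs = 4·19 - 50 = 26.
Consumer surplus without the control is ½ · (19.5 - 16) · 14 = 24.5.
With the floor, consumers buy 2 units at 19, so CS = ½ · (19.5 - 19) · 2 = 0.5.
Change in consumer surplus = 0.5 - 24.5 = -24.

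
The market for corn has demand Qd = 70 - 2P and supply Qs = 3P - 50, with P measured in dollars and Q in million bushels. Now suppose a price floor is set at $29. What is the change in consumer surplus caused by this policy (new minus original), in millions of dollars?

Without the control the market clears where 70 - 2P = 3P - 50, i.e. P* = 24 and Q* = 22.
The floor of 29 is above the equilibrium price 24, so it binds.
At P = 29: Qd = 70 - 2·29 = 12 and Qs = 3·29 - 50 = 37.
Consumer surplus without the control is ½ · (35 - 24) · 22 = 121.
With the floor, consumers buy 12 units at 29, so CS = ½ · (35 - 29) · 12 = 36.
Change in consumer surplus = 36 - 121 = -85.

-85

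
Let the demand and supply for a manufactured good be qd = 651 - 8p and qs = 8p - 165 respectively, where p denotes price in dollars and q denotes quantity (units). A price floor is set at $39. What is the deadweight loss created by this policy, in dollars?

0

In a free market, 651 - 8p = 8p - 165 gives the equilibrium p* = 51, q* = 243.
The floor of 39 is below the equilibrium price 51, so it is not binding; the market clears at p* = 51, q* = 243.
Since the control does not bind, no trades are prevented and deadweight loss is zero.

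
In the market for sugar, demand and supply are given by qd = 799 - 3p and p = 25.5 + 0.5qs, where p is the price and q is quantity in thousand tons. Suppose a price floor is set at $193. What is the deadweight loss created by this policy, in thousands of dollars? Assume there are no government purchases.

1983.75

Rearranging supply gives qs = 2p - 51. Without the control the market clears where 799 - 3p = 2p - 51, i.e. p* = 170 and q* = 289.
The floor of 193 is above the equilibrium price 170, so it binds.
At p = 193: qd = 799 - 3·193 = 220 and qs = 2·193 - 51 = 335.
Quantity traded falls to 220. At q = 220 the demand price is (799 - 220)/3 = 193 and the supply price is (51 + 220)/2 = 135.5.
Deadweight loss = ½ · (193 - 135.5) · (289 - 220) = ½ · 57.5 · 69 = 1983.75.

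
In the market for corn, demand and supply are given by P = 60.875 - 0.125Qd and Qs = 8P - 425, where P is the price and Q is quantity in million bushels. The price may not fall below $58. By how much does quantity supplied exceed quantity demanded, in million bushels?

Rearranging demand gives Qd = 487 - 8P. Without the control the market clears where 487 - 8P = 8P - 425, i.e. P* = 57 and Q* = 31.
Since 58 > 57, the floor is binding.
At P = 58: Qd = 487 - 8·58 = 23 and Qs = 8·58 - 425 = 39.
Surplus = Qs - Qd = 39 - 23 = 16.

16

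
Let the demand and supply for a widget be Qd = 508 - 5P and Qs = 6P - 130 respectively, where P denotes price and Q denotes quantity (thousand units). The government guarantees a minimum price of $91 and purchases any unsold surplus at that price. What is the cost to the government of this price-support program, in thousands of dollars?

Equilibrium: 508 - 5P = 6P - 130, so 638 = 11P and P* = 58, Q* = 218.
The floor of 91 is above the equilibrium price 58, so it binds.
At P = 91: Qd = 508 - 5·91 = 53 and Qs = 6·91 - 130 = 416.
Surplus = Qs - Qd = 363.
Government expenditure = surplus × support price = 363 × 91 = 33033.

33033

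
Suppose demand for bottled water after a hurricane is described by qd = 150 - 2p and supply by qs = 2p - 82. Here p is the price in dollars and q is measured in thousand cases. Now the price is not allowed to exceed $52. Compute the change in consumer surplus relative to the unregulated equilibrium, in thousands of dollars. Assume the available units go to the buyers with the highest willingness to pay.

Equilibrium: 150 - 2p = 2p - 82, so 232 = 4p and p* = 58, q* = 34.
Since 52 < 58, the ceiling is binding.
At p = 52: qd = 150 - 2·52 = 46 and qs = 2·52 - 82 = 22.
Consumer surplus without the control is ½ · (75 - 58) · 34 = 289.
With the ceiling, 22 units are sold at 52 (assume they go to the highest-value buyers). The demand price at q = 22 is 64, so CS = ½ · [(75 - 52) + (64 - 52)] · 22 = 385.
Change in consumer surplus = 385 - 289 = 96.

96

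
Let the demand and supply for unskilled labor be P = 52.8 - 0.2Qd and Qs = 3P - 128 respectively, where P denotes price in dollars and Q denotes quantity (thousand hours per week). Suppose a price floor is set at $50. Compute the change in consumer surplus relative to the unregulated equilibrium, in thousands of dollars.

-16.5

Rearranging demand gives Qd = 264 - 5P. In a free market, 264 - 5P = 3P - 128 gives the equilibrium P* = 49, Q* = 19.
Because the floor (50) lies above the market-clearing price, it is binding.
At P = 50: Qd = 264 - 5·50 = 14 and Qs = 3·50 - 128 = 22.
Consumer surplus without the control is ½ · (52.8 - 49) · 19 = 36.1.
With the floor, consumers buy 14 units at 50, so CS = ½ · (52.8 - 50) · 14 = 19.6.
Change in consumer surplus = 19.6 - 36.1 = -16.5.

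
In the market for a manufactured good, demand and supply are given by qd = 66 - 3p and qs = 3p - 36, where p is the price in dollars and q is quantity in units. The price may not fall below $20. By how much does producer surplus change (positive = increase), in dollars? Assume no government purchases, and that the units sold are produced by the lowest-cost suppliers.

Setting quantity demanded equal to quantity supplied, 66 - 3p = 3p - 36, gives p* = 17 and q* = 15.
Since 20 > 17, the floor is binding.
At p = 20: qd = 66 - 3·20 = 6 and qs = 3·20 - 36 = 24.
Producer surplus without the control is ½ · (17 - 12) · 15 = 37.5.
With the floor, 6 units are sold at 20. The supply price at q = 6 is 14, so PS = ½ · [(20 - 12) + (20 - 14)] · 6 = 42.
Change in producer surplus = 42 - 37.5 = 4.5.

4.5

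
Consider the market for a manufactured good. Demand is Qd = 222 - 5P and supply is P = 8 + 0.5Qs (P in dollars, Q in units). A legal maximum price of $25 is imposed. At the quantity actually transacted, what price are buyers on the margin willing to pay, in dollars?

37.6

Rearranging supply gives Qs = 2P - 16. Equilibrium: 222 - 5P = 2P - 16, so 238 = 7P and P* = 34, Q* = 52.
The ceiling of 25 is below the equilibrium price 34, so it binds.
At P = 25: Qd = 222 - 5·25 = 97 and Qs = 2·25 - 16 = 34.
Only 34 units reach the market. On the demand curve, the marginal buyer's willingness to pay at Q = 34 is (222 - 34)/5 = 37.6.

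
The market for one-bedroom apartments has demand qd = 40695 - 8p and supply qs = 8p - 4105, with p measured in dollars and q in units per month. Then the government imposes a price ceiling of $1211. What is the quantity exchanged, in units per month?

In a free market, 40695 - 8p = 8p - 4105 gives the equilibrium p* = 2800, q* = 18295.
Since 1211 < 2800, the ceiling is binding.
At p = 1211: qd = 40695 - 8·1211 = 31007 and qs = 8·1211 - 4105 = 5583.
The quantity actually transacted is the short side, supply: 5583.

5583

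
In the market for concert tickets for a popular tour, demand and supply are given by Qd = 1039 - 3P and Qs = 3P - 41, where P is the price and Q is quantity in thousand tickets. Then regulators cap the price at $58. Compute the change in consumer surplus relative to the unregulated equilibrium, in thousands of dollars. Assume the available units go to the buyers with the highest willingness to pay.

Setting quantity demanded equal to quantity supplied, 1039 - 3P = 3P - 41, gives P* = 180 and Q* = 499.
Because the ceiling (58) lies below the market-clearing price, it is binding.
At P = 58: Qd = 1039 - 3·58 = 865 and Qs = 3·58 - 41 = 133.
Consumer surplus without the control is ½ · (1039/3 - 180) · 499 = 249001/6.
With the ceiling, 133 units are sold at 58 (assume they go to the highest-value buyers). The demand price at Q = 133 is 302, so CS = ½ · [(1039/3 - 58) + (302 - 58)] · 133 = 212401/6.
Change in consumer surplus = 212401/6 - 249001/6 = -6100.

-6100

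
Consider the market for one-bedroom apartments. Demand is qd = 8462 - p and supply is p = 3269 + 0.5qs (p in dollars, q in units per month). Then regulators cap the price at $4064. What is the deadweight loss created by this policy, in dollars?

2628288

Rearranging supply gives qs = 2p - 6538. Without the control the market clears where 8462 - p = 2p - 6538, i.e. p* = 5000 and q* = 3462.
The ceiling of 4064 is below the equilibrium price 5000, so it binds.
At p = 4064: qd = 8462 - 4064 = 4398 and qs = 2·4064 - 6538 = 1590.
Quantity traded falls to 1590. At q = 1590 the demand price is 8462 - 1590 = 6872 and the supply price is (6538 + 1590)/2 = 4064.
Deadweight loss = ½ · (6872 - 4064) · (3462 - 1590) = ½ · 2808 · 1872 = 2628288.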